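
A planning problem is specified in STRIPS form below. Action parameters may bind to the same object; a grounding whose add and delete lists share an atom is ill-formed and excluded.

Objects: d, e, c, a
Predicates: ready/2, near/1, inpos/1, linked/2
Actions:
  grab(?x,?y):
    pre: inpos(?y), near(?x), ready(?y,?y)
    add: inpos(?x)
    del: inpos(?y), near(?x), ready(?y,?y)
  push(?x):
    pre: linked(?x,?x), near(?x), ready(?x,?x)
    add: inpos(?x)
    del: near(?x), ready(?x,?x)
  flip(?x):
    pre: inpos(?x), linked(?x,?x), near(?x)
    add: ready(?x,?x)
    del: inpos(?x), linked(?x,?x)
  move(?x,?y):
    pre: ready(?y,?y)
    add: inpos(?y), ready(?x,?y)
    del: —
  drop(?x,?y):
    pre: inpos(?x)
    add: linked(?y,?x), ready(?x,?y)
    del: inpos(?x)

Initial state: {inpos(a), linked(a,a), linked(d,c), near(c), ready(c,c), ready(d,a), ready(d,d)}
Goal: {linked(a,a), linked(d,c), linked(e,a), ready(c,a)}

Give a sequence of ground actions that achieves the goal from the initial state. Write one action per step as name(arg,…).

1. move(d,c)  →  {inpos(a), inpos(c), linked(a,a), linked(d,c), near(c), ready(c,c), ready(d,a), ready(d,c), ready(d,d)}
2. drop(c,a)  →  {inpos(a), linked(a,a), linked(a,c), linked(d,c), near(c), ready(c,a), ready(c,c), ready(d,a), ready(d,c), ready(d,d)}
3. drop(a,e)  →  {linked(a,a), linked(a,c), linked(d,c), linked(e,a), near(c), ready(a,e), ready(c,a), ready(c,c), ready(d,a), ready(d,c), ready(d,d)}

move(d,c); drop(c,a); drop(a,e)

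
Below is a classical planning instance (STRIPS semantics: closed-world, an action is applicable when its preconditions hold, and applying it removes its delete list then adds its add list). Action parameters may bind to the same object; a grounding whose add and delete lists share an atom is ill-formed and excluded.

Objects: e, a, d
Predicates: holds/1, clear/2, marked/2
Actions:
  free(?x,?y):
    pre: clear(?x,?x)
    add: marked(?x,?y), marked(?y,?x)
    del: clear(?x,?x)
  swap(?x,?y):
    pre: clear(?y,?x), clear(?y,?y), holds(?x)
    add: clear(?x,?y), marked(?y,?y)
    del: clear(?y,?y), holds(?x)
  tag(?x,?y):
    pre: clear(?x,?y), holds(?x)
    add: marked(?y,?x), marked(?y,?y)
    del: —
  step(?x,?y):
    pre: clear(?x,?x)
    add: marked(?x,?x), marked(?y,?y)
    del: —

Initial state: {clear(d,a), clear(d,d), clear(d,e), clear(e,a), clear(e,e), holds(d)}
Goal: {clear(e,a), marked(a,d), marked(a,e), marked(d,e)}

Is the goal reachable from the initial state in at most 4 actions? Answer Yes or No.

1. free(e,a)  →  {clear(d,a), clear(d,d), clear(d,e), clear(e,a), holds(d), marked(a,e), marked(e,a)}
2. free(d,e)  →  {clear(d,a), clear(d,e), clear(e,a), holds(d), marked(a,e), marked(d,e), marked(e,a), marked(e,d)}
3. tag(d,a)  →  {clear(d,a), clear(d,e), clear(e,a), holds(d), marked(a,a), marked(a,d), marked(a,e), marked(d,e), marked(e,a), marked(e,d)}
optimal plan length = 3; 3 ≤ 4

Yes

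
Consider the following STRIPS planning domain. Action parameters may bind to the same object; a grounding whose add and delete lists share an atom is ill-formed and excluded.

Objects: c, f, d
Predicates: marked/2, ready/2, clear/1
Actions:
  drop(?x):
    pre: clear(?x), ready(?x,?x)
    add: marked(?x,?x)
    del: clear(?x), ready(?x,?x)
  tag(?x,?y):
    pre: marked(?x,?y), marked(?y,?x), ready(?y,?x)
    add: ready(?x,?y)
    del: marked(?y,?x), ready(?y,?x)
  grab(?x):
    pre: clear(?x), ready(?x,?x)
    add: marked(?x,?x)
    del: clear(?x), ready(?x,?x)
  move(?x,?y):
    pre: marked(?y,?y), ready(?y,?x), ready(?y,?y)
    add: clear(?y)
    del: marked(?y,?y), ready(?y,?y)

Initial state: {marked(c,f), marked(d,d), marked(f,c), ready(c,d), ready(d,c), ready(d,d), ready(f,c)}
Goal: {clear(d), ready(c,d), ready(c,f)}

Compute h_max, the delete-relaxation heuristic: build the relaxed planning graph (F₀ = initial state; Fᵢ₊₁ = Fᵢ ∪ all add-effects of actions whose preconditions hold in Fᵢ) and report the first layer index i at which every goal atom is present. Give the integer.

1

F0 = init (7 atoms)
F1 = F0 ∪ {clear(d), ready(c,f)}  (9 atoms)
goal ⊆ F1  ⇒  h_max = 1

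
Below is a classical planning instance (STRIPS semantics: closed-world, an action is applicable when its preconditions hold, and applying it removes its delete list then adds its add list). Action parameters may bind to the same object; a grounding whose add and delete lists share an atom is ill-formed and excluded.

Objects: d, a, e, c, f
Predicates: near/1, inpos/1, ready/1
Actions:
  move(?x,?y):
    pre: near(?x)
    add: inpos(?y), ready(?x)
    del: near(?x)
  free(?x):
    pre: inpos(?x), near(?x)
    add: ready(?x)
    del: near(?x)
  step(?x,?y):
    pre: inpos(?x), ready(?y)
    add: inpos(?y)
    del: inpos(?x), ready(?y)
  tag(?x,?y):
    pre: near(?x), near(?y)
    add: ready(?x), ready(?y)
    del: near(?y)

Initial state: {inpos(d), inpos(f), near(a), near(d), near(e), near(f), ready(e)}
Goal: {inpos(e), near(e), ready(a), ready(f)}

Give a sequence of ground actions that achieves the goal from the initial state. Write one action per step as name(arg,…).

1. move(d,e)  →  {inpos(d), inpos(e), inpos(f), near(a), near(e), near(f), ready(d), ready(e)}
2. tag(a,f)  →  {inpos(d), inpos(e), inpos(f), near(a), near(e), ready(a), ready(d), ready(e), ready(f)}

move(d,e); tag(a,f)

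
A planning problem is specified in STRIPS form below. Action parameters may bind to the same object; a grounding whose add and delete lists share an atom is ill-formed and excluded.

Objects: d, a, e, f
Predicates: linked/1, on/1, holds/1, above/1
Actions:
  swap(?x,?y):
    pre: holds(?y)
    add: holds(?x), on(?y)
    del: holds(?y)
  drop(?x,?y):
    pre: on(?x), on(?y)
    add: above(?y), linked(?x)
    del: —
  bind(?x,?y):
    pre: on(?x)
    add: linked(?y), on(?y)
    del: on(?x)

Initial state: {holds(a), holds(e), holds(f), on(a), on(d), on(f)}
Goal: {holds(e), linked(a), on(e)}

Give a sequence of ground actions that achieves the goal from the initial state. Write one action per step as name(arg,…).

1. drop(a,d)  →  {above(d), holds(a), holds(e), holds(f), linked(a), on(a), on(d), on(f)}
2. bind(d,e)  →  {above(d), holds(a), holds(e), holds(f), linked(a), linked(e), on(a), on(e), on(f)}

drop(a,d); bind(d,e)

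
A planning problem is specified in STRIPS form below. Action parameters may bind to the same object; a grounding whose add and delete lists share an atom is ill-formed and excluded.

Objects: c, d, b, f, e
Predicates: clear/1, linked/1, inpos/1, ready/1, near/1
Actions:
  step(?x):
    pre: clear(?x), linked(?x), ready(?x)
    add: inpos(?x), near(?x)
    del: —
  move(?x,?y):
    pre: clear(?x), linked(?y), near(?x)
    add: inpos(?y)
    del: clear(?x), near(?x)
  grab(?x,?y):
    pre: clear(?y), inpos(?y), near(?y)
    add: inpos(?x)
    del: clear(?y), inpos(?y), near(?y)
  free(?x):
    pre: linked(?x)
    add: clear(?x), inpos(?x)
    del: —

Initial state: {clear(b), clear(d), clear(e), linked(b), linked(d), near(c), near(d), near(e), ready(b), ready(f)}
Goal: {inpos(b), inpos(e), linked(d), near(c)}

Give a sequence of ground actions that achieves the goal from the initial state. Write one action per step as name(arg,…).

1. step(b)  →  {clear(b), clear(d), clear(e), inpos(b), linked(b), linked(d), near(b), near(c), near(d), near(e), ready(b), ready(f)}
2. move(b,d)  →  {clear(d), clear(e), inpos(b), inpos(d), linked(b), linked(d), near(c), near(d), near(e), ready(b), ready(f)}
3. grab(e,d)  →  {clear(e), inpos(b), inpos(e), linked(b), linked(d), near(c), near(e), ready(b), ready(f)}

step(b); move(b,d); grab(e,d)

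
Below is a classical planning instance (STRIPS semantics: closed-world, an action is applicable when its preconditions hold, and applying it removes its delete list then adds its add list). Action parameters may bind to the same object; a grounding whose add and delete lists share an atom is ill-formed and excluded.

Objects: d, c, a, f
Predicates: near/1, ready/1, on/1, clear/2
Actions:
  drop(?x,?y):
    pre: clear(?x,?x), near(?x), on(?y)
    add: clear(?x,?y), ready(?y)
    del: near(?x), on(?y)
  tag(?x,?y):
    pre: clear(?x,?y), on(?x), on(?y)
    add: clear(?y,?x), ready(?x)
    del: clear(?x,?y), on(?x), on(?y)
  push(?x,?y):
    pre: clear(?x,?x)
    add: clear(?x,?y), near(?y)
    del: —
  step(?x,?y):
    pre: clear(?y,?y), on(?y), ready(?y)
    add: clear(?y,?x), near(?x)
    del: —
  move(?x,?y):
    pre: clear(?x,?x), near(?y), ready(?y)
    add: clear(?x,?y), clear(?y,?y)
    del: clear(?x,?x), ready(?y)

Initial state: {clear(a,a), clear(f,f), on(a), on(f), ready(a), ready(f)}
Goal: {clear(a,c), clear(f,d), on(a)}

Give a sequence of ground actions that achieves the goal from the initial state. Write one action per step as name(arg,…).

push(a,c); push(f,d)

1. push(a,c)  →  {clear(a,a), clear(a,c), clear(f,f), near(c), on(a), on(f), ready(a), ready(f)}
2. push(f,d)  →  {clear(a,a), clear(a,c), clear(f,d), clear(f,f), near(c), near(d), on(a), on(f), ready(a), ready(f)}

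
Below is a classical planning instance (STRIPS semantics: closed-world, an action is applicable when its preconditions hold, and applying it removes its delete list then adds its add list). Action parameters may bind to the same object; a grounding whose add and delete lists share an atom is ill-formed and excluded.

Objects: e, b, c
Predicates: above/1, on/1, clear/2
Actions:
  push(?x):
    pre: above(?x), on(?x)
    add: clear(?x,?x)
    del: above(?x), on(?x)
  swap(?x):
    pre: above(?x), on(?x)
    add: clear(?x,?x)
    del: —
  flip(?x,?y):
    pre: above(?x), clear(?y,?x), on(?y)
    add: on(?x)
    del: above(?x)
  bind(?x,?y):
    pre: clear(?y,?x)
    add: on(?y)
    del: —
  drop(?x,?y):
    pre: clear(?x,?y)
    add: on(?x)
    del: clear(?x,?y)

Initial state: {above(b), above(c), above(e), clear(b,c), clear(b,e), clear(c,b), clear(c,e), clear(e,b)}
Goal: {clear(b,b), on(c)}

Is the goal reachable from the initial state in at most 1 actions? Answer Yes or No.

1. bind(e,b)  →  {above(b), above(c), above(e), clear(b,c), clear(b,e), clear(c,b), clear(c,e), clear(e,b), on(b)}
2. push(b)  →  {above(c), above(e), clear(b,b), clear(b,c), clear(b,e), clear(c,b), clear(c,e), clear(e,b)}
3. bind(e,c)  →  {above(c), above(e), clear(b,b), clear(b,c), clear(b,e), clear(c,b), clear(c,e), clear(e,b), on(c)}
optimal plan length = 3; 3 > 1

No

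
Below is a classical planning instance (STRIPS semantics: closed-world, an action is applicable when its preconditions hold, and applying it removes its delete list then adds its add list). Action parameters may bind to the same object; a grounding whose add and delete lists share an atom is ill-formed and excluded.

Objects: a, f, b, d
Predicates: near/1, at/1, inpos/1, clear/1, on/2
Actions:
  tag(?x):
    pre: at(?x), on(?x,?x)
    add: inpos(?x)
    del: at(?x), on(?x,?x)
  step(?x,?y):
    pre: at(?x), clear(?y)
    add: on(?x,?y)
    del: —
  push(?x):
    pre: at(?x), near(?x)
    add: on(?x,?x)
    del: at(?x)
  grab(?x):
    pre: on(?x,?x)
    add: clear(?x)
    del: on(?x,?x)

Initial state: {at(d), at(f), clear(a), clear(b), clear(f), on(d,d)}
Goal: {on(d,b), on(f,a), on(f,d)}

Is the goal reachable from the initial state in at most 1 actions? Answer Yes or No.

No

1. step(f,a)  →  {at(d), at(f), clear(a), clear(b), clear(f), on(d,d), on(f,a)}
2. step(d,b)  →  {at(d), at(f), clear(a), clear(b), clear(f), on(d,b), on(d,d), on(f,a)}
3. grab(d)  →  {at(d), at(f), clear(a), clear(b), clear(d), clear(f), on(d,b), on(f,a)}
4. step(f,d)  →  {at(d), at(f), clear(a), clear(b), clear(d), clear(f), on(d,b), on(f,a), on(f,d)}
optimal plan length = 4; 4 > 1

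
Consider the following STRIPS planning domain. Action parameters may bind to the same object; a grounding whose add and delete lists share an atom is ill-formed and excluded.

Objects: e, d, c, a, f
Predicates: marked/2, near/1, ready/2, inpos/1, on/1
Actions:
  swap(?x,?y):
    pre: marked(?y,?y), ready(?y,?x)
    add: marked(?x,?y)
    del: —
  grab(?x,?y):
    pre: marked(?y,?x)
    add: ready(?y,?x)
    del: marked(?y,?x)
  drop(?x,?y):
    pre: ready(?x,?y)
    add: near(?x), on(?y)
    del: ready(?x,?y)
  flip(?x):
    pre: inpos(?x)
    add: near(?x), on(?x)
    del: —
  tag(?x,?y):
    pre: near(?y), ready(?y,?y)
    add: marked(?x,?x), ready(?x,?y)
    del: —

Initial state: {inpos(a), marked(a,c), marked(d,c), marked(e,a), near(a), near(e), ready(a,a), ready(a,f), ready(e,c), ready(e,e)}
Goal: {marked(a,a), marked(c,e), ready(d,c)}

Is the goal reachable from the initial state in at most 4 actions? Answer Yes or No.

1. grab(c,d)  →  {inpos(a), marked(a,c), marked(e,a), near(a), near(e), ready(a,a), ready(a,f), ready(d,c), ready(e,c), ready(e,e)}
2. tag(e,e)  →  {inpos(a), marked(a,c), marked(e,a), marked(e,e), near(a), near(e), ready(a,a), ready(a,f), ready(d,c), ready(e,c), ready(e,e)}
3. swap(c,e)  →  {inpos(a), marked(a,c), marked(c,e), marked(e,a), marked(e,e), near(a), near(e), ready(a,a), ready(a,f), ready(d,c), ready(e,c), ready(e,e)}
4. tag(a,e)  →  {inpos(a), marked(a,a), marked(a,c), marked(c,e), marked(e,a), marked(e,e), near(a), near(e), ready(a,a), ready(a,e), ready(a,f), ready(d,c), ready(e,c), ready(e,e)}
optimal plan length = 4; 4 ≤ 4

Yes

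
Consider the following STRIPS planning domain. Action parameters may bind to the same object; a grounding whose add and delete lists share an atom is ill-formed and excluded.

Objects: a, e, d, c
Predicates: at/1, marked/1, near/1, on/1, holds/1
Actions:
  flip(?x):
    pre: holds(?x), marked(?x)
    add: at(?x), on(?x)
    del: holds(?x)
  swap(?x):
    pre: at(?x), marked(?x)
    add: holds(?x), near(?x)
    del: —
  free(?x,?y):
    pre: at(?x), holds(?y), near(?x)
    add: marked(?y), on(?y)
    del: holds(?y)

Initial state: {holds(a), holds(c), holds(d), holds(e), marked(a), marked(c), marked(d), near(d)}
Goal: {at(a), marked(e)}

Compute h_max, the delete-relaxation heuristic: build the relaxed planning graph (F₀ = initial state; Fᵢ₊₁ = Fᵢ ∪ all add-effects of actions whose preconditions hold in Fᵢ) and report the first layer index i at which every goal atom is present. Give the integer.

F0 = init (8 atoms)
F1 = F0 ∪ {at(a), at(c), at(d), on(a), on(c), on(d)}  (14 atoms)
F2 = F1 ∪ {marked(e), near(a), near(c), on(e)}  (18 atoms)
goal ⊆ F2  ⇒  h_max = 2

2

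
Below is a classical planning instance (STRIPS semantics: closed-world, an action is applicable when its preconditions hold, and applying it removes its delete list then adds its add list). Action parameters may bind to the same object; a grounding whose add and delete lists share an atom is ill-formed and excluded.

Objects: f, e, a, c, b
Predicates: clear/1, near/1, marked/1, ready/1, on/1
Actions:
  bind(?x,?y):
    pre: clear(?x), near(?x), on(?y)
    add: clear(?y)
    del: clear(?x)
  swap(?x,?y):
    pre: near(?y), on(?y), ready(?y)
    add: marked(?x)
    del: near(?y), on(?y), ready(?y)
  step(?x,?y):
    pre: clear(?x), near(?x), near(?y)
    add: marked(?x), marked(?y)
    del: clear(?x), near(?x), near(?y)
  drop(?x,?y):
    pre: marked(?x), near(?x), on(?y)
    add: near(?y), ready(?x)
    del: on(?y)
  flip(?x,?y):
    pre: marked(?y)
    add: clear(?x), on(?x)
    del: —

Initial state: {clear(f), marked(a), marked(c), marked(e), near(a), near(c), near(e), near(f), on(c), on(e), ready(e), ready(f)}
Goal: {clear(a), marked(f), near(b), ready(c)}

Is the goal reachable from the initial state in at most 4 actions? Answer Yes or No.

1. swap(f,e)  →  {clear(f), marked(a), marked(c), marked(e), marked(f), near(a), near(c), near(f), on(c), ready(f)}
2. flip(a,f)  →  {clear(a), clear(f), marked(a), marked(c), marked(e), marked(f), near(a), near(c), near(f), on(a), on(c), ready(f)}
3. flip(b,f)  →  {clear(a), clear(b), clear(f), marked(a), marked(c), marked(e), marked(f), near(a), near(c), near(f), on(a), on(b), on(c), ready(f)}
4. drop(c,b)  →  {clear(a), clear(b), clear(f), marked(a), marked(c), marked(e), marked(f), near(a), near(b), near(c), near(f), on(a), on(c), ready(c), ready(f)}
optimal plan length = 4; 4 ≤ 4

Yes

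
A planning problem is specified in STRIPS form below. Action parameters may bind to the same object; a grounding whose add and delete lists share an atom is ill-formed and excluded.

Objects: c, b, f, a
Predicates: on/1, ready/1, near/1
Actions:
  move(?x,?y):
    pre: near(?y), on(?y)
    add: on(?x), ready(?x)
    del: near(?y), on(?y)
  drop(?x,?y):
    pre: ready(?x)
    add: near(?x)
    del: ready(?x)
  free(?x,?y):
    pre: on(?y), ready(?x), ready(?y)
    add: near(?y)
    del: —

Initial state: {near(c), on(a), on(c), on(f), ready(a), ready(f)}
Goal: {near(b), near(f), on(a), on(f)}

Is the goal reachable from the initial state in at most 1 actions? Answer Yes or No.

1. move(b,c)  →  {on(a), on(b), on(f), ready(a), ready(b), ready(f)}
2. drop(b,c)  →  {near(b), on(a), on(b), on(f), ready(a), ready(f)}
3. drop(f,c)  →  {near(b), near(f), on(a), on(b), on(f), ready(a)}
optimal plan length = 3; 3 > 1

No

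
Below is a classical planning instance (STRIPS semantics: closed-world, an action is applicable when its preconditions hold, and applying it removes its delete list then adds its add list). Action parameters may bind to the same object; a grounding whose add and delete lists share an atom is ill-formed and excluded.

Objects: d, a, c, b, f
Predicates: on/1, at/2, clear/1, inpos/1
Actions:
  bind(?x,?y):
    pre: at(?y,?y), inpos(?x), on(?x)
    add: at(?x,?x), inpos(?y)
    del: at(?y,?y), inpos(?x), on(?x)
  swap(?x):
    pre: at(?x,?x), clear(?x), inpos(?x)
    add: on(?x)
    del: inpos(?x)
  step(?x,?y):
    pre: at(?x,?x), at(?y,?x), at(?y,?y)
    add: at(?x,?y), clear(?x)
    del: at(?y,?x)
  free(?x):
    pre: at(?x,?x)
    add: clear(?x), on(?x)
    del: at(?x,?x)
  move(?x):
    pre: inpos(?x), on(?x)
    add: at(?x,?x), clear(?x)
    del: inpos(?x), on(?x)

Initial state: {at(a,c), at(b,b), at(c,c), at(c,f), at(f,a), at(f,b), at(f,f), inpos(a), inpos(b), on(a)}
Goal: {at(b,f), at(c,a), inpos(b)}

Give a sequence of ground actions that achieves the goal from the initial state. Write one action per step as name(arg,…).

step(b,f); bind(a,b); step(c,a)

1. step(b,f)  →  {at(a,c), at(b,b), at(b,f), at(c,c), at(c,f), at(f,a), at(f,f), clear(b), inpos(a), inpos(b), on(a)}
2. bind(a,b)  →  {at(a,a), at(a,c), at(b,f), at(c,c), at(c,f), at(f,a), at(f,f), clear(b), inpos(b)}
3. step(c,a)  →  {at(a,a), at(b,f), at(c,a), at(c,c), at(c,f), at(f,a), at(f,f), clear(b), clear(c), inpos(b)}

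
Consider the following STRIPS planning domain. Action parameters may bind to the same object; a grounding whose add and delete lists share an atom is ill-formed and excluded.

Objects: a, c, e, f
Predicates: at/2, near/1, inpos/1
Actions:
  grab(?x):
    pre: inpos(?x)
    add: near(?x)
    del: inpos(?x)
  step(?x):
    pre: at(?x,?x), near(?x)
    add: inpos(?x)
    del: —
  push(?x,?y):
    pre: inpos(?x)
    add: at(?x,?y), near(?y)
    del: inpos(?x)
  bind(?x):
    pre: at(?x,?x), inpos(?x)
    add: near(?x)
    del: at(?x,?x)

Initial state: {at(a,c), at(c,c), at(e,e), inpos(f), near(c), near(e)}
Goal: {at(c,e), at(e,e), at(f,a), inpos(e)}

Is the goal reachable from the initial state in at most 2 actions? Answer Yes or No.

1. step(c)  →  {at(a,c), at(c,c), at(e,e), inpos(c), inpos(f), near(c), near(e)}
2. step(e)  →  {at(a,c), at(c,c), at(e,e), inpos(c), inpos(e), inpos(f), near(c), near(e)}
3. push(c,e)  →  {at(a,c), at(c,c), at(c,e), at(e,e), inpos(e), inpos(f), near(c), near(e)}
4. push(f,a)  →  {at(a,c), at(c,c), at(c,e), at(e,e), at(f,a), inpos(e), near(a), near(c), near(e)}
optimal plan length = 4; 4 > 2

No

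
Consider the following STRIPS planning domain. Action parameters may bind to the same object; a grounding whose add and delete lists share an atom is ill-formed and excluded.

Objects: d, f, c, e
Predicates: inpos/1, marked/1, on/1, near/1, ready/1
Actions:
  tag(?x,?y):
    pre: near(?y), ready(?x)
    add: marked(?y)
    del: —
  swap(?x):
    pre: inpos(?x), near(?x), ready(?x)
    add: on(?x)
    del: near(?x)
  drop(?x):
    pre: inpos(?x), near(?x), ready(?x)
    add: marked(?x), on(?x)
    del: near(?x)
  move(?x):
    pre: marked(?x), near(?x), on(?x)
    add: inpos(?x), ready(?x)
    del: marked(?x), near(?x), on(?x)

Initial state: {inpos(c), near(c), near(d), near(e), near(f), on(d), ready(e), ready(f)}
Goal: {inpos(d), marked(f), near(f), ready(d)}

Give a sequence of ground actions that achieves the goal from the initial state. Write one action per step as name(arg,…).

tag(f,d); tag(f,f); move(d)

1. tag(f,d)  →  {inpos(c), marked(d), near(c), near(d), near(e), near(f), on(d), ready(e), ready(f)}
2. tag(f,f)  →  {inpos(c), marked(d), marked(f), near(c), near(d), near(e), near(f), on(d), ready(e), ready(f)}
3. move(d)  →  {inpos(c), inpos(d), marked(f), near(c), near(e), near(f), ready(d), ready(e), ready(f)}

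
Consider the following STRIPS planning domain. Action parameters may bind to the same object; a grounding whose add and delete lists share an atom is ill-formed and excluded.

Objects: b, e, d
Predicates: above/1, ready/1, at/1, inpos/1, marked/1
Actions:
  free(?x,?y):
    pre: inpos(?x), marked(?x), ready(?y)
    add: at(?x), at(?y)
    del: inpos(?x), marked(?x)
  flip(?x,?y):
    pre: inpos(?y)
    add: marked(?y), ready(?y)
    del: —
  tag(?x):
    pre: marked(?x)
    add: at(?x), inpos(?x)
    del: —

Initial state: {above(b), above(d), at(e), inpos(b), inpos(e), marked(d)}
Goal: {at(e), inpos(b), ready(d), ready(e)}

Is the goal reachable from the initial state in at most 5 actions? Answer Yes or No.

1. flip(b,e)  →  {above(b), above(d), at(e), inpos(b), inpos(e), marked(d), marked(e), ready(e)}
2. tag(d)  →  {above(b), above(d), at(d), at(e), inpos(b), inpos(d), inpos(e), marked(d), marked(e), ready(e)}
3. flip(b,d)  →  {above(b), above(d), at(d), at(e), inpos(b), inpos(d), inpos(e), marked(d), marked(e), ready(d), ready(e)}
optimal plan length = 3; 3 ≤ 5

Yes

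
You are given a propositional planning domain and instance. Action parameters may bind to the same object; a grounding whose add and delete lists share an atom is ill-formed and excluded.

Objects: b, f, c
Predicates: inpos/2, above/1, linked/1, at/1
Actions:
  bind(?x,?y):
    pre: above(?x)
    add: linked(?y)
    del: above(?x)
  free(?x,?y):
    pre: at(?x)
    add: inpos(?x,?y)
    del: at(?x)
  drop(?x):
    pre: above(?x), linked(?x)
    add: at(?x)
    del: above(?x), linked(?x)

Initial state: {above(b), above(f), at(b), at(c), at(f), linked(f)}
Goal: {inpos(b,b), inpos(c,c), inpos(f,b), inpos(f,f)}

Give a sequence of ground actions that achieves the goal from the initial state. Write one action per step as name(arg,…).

free(b,b); free(f,b); free(c,c); drop(f); free(f,f)

1. free(b,b)  →  {above(b), above(f), at(c), at(f), inpos(b,b), linked(f)}
2. free(f,b)  →  {above(b), above(f), at(c), inpos(b,b), inpos(f,b), linked(f)}
3. free(c,c)  →  {above(b), above(f), inpos(b,b), inpos(c,c), inpos(f,b), linked(f)}
4. drop(f)  →  {above(b), at(f), inpos(b,b), inpos(c,c), inpos(f,b)}
5. free(f,f)  →  {above(b), inpos(b,b), inpos(c,c), inpos(f,b), inpos(f,f)}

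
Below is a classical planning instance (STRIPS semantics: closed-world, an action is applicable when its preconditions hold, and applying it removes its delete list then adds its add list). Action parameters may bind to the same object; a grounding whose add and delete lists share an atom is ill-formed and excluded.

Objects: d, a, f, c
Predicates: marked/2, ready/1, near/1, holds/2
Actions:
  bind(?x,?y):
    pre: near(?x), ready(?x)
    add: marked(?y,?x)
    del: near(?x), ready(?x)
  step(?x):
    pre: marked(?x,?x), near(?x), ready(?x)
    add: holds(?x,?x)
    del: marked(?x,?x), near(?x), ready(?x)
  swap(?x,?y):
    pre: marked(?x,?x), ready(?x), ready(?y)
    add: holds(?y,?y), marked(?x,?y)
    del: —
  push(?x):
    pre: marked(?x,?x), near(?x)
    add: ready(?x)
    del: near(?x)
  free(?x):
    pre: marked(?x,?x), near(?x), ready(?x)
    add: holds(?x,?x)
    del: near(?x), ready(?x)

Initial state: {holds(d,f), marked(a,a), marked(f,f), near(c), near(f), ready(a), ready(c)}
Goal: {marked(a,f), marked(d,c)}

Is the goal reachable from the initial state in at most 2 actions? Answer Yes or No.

1. bind(c,d)  →  {holds(d,f), marked(a,a), marked(d,c), marked(f,f), near(f), ready(a)}
2. push(f)  →  {holds(d,f), marked(a,a), marked(d,c), marked(f,f), ready(a), ready(f)}
3. swap(a,f)  →  {holds(d,f), holds(f,f), marked(a,a), marked(a,f), marked(d,c), marked(f,f), ready(a), ready(f)}
optimal plan length = 3; 3 > 2

No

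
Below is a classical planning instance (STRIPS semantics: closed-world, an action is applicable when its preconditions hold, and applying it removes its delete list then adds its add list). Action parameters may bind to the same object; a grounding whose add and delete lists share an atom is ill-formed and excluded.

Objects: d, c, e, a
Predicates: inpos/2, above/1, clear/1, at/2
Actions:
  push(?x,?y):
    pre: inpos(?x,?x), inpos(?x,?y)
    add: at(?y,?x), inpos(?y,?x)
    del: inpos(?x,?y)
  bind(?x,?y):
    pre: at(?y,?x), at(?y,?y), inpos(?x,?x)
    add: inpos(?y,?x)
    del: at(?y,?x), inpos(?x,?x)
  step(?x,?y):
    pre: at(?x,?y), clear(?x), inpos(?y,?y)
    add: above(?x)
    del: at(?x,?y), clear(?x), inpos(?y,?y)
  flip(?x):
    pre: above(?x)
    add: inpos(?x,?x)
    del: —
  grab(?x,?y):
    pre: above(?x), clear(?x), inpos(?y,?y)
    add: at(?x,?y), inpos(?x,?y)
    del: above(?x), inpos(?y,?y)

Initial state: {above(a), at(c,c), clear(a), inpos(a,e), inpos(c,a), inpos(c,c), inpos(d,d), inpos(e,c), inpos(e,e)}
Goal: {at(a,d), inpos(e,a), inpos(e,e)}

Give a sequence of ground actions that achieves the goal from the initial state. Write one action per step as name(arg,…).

1. flip(a)  →  {above(a), at(c,c), clear(a), inpos(a,a), inpos(a,e), inpos(c,a), inpos(c,c), inpos(d,d), inpos(e,c), inpos(e,e)}
2. push(a,e)  →  {above(a), at(c,c), at(e,a), clear(a), inpos(a,a), inpos(c,a), inpos(c,c), inpos(d,d), inpos(e,a), inpos(e,c), inpos(e,e)}
3. grab(a,d)  →  {at(a,d), at(c,c), at(e,a), clear(a), inpos(a,a), inpos(a,d), inpos(c,a), inpos(c,c), inpos(e,a), inpos(e,c), inpos(e,e)}

flip(a); push(a,e); grab(a,d)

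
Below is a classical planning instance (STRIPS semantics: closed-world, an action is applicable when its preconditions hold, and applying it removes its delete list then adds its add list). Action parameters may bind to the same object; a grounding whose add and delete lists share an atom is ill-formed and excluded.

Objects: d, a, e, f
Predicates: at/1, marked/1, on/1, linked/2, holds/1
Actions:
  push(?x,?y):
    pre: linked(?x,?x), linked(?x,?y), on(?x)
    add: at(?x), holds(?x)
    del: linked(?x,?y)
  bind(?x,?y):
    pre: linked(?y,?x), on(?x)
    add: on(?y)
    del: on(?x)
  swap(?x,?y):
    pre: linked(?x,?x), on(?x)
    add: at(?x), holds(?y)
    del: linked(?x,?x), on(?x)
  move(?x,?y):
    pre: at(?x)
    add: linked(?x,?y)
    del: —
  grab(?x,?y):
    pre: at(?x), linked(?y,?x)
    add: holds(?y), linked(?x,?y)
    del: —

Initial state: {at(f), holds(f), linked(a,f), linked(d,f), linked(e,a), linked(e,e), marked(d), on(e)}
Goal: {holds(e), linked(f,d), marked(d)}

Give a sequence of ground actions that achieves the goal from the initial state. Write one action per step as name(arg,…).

push(e,a); move(f,d)

1. push(e,a)  →  {at(e), at(f), holds(e), holds(f), linked(a,f), linked(d,f), linked(e,e), marked(d), on(e)}
2. move(f,d)  →  {at(e), at(f), holds(e), holds(f), linked(a,f), linked(d,f), linked(e,e), linked(f,d), marked(d), on(e)}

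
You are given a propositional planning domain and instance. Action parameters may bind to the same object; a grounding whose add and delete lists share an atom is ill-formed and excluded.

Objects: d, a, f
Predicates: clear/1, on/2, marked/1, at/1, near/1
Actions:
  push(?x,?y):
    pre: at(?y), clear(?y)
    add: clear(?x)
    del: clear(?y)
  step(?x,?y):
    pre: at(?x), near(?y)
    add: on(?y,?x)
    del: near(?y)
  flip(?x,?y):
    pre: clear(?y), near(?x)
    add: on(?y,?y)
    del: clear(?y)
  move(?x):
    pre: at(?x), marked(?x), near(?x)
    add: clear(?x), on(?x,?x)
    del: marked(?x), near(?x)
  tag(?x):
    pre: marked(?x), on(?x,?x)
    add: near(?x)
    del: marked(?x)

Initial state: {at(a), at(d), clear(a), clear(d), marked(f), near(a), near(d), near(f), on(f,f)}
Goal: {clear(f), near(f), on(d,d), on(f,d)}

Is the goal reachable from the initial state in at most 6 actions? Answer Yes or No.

Yes

1. push(f,d)  →  {at(a), at(d), clear(a), clear(f), marked(f), near(a), near(d), near(f), on(f,f)}
2. step(d,d)  →  {at(a), at(d), clear(a), clear(f), marked(f), near(a), near(f), on(d,d), on(f,f)}
3. step(d,f)  →  {at(a), at(d), clear(a), clear(f), marked(f), near(a), on(d,d), on(f,d), on(f,f)}
4. tag(f)  →  {at(a), at(d), clear(a), clear(f), near(a), near(f), on(d,d), on(f,d), on(f,f)}
optimal plan length = 4; 4 ≤ 6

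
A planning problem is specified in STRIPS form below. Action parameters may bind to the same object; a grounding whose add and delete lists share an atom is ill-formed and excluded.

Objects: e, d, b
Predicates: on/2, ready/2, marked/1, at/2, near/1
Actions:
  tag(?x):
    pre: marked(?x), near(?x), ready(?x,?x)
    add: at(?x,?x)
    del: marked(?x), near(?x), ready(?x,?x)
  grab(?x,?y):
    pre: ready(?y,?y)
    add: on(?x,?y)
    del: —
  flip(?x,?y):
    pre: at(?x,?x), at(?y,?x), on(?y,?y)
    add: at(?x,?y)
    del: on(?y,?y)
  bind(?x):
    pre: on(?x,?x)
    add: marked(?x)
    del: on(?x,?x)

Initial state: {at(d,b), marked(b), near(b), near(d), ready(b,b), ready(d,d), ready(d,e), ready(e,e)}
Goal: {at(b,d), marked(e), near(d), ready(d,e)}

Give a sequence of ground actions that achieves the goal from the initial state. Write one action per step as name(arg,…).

tag(b); grab(e,e); grab(d,d); flip(b,d); bind(e)

1. tag(b)  →  {at(b,b), at(d,b), near(d), ready(d,d), ready(d,e), ready(e,e)}
2. grab(e,e)  →  {at(b,b), at(d,b), near(d), on(e,e), ready(d,d), ready(d,e), ready(e,e)}
3. grab(d,d)  →  {at(b,b), at(d,b), near(d), on(d,d), on(e,e), ready(d,d), ready(d,e), ready(e,e)}
4. flip(b,d)  →  {at(b,b), at(b,d), at(d,b), near(d), on(e,e), ready(d,d), ready(d,e), ready(e,e)}
5. bind(e)  →  {at(b,b), at(b,d), at(d,b), marked(e), near(d), ready(d,d), ready(d,e), ready(e,e)}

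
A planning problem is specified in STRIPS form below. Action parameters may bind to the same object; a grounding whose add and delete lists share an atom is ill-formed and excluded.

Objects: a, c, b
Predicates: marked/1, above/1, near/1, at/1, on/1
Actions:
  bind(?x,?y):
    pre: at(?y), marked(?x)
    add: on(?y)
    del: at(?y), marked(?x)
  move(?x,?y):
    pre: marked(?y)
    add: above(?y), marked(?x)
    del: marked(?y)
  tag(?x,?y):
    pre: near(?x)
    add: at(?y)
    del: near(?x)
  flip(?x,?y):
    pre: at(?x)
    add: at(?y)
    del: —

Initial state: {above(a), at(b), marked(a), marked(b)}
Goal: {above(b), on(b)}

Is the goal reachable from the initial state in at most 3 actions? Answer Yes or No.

1. bind(a,b)  →  {above(a), marked(b), on(b)}
2. move(a,b)  →  {above(a), above(b), marked(a), on(b)}
optimal plan length = 2; 2 ≤ 3

Yes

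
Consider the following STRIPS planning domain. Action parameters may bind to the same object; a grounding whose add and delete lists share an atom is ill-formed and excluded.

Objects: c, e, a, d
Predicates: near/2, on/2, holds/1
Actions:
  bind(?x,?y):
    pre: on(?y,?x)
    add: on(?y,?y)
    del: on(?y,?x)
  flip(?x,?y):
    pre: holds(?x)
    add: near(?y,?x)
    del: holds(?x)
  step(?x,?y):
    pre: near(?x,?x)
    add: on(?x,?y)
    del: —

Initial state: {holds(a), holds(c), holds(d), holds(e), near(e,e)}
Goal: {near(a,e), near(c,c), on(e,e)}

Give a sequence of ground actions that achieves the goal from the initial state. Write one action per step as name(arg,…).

1. flip(c,c)  →  {holds(a), holds(d), holds(e), near(c,c), near(e,e)}
2. flip(e,a)  →  {holds(a), holds(d), near(a,e), near(c,c), near(e,e)}
3. step(e,e)  →  {holds(a), holds(d), near(a,e), near(c,c), near(e,e), on(e,e)}

flip(c,c); flip(e,a); step(e,e)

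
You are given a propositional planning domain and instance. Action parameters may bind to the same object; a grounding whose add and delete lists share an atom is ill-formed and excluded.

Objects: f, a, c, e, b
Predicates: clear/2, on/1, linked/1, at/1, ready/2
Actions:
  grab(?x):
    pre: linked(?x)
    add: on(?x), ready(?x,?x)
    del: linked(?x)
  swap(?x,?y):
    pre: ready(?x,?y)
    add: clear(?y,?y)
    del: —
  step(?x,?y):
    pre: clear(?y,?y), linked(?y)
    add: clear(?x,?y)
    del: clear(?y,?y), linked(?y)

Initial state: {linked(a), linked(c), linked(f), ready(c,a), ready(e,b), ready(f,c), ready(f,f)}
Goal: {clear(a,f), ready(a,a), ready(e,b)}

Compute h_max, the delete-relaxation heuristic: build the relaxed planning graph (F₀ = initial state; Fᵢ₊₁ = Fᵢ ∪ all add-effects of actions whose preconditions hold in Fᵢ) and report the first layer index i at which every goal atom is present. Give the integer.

F0 = init (7 atoms)
F1 = F0 ∪ {clear(a,a), clear(b,b), clear(c,c), clear(f,f), on(a), on(c), on(f), ready(a,a), ready(c,c)}  (16 atoms)
F2 = F1 ∪ {clear(a,c), clear(a,f), clear(b,a), clear(b,c), clear(b,f), clear(c,a), clear(c,f), clear(e,a), clear(e,c), clear(e,f), clear(f,a), clear(f,c)}  (28 atoms)
goal ⊆ F2  ⇒  h_max = 2

2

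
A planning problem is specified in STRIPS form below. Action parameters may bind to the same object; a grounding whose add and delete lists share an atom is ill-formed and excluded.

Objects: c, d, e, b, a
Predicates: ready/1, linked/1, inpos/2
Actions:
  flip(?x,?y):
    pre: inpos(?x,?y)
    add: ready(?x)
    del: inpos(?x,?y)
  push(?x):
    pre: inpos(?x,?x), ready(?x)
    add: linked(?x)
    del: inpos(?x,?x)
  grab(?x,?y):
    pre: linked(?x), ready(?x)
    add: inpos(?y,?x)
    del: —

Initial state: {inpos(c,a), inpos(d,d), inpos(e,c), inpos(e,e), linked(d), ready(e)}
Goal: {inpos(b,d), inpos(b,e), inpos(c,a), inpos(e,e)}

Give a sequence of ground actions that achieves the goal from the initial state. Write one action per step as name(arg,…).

flip(d,d); push(e); grab(d,b); grab(e,e); grab(e,b)

1. flip(d,d)  →  {inpos(c,a), inpos(e,c), inpos(e,e), linked(d), ready(d), ready(e)}
2. push(e)  →  {inpos(c,a), inpos(e,c), linked(d), linked(e), ready(d), ready(e)}
3. grab(d,b)  →  {inpos(b,d), inpos(c,a), inpos(e,c), linked(d), linked(e), ready(d), ready(e)}
4. grab(e,e)  →  {inpos(b,d), inpos(c,a), inpos(e,c), inpos(e,e), linked(d), linked(e), ready(d), ready(e)}
5. grab(e,b)  →  {inpos(b,d), inpos(b,e), inpos(c,a), inpos(e,c), inpos(e,e), linked(d), linked(e), ready(d), ready(e)}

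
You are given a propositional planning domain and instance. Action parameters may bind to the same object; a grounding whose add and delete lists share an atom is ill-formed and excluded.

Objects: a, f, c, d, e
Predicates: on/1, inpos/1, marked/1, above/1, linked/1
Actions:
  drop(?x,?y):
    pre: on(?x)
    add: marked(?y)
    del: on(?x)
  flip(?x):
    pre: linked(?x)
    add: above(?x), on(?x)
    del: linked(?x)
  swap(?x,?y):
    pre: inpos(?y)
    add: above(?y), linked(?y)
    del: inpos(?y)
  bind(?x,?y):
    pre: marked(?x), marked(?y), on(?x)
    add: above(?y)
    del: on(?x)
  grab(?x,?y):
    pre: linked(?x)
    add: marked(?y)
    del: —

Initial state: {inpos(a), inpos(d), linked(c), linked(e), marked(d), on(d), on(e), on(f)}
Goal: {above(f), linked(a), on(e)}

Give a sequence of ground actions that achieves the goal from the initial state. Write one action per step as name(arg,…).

drop(f,f); swap(a,a); bind(d,f)

1. drop(f,f)  →  {inpos(a), inpos(d), linked(c), linked(e), marked(d), marked(f), on(d), on(e)}
2. swap(a,a)  →  {above(a), inpos(d), linked(a), linked(c), linked(e), marked(d), marked(f), on(d), on(e)}
3. bind(d,f)  →  {above(a), above(f), inpos(d), linked(a), linked(c), linked(e), marked(d), marked(f), on(e)}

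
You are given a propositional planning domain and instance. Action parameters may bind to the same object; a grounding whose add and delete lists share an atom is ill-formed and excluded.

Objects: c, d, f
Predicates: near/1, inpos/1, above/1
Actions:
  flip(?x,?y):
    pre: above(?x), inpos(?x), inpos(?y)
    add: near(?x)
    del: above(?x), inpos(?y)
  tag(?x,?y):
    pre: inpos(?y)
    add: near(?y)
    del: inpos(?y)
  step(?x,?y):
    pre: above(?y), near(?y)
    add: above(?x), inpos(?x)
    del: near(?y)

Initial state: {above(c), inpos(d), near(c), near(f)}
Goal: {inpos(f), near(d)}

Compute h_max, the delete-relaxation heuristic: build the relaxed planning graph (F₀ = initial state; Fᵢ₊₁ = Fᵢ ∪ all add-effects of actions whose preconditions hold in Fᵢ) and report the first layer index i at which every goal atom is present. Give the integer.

F0 = init (4 atoms)
F1 = F0 ∪ {above(d), above(f), inpos(c), inpos(f), near(d)}  (9 atoms)
goal ⊆ F1  ⇒  h_max = 1

1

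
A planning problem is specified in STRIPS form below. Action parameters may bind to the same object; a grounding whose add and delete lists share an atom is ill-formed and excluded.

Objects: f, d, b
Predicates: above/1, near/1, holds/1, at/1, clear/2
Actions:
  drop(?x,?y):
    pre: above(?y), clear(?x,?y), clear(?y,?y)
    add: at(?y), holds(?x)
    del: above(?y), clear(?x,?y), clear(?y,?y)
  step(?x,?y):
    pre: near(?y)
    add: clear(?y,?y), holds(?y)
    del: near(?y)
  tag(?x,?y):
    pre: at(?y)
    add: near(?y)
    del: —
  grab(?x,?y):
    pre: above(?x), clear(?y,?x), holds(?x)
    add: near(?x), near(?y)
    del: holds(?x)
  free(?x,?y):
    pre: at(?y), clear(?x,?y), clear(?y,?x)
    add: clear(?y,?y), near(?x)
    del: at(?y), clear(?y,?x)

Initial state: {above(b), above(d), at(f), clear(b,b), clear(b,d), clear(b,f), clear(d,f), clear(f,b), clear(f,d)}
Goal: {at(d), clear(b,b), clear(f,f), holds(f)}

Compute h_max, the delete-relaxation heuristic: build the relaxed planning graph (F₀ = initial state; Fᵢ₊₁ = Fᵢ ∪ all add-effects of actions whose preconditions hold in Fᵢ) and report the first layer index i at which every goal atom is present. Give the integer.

F0 = init (9 atoms)
F1 = F0 ∪ {at(b), clear(f,f), holds(b), holds(f), near(b), near(d), near(f)}  (16 atoms)
F2 = F1 ∪ {clear(d,d), holds(d)}  (18 atoms)
F3 = F2 ∪ {at(d)}  (19 atoms)
goal ⊆ F3  ⇒  h_max = 3

3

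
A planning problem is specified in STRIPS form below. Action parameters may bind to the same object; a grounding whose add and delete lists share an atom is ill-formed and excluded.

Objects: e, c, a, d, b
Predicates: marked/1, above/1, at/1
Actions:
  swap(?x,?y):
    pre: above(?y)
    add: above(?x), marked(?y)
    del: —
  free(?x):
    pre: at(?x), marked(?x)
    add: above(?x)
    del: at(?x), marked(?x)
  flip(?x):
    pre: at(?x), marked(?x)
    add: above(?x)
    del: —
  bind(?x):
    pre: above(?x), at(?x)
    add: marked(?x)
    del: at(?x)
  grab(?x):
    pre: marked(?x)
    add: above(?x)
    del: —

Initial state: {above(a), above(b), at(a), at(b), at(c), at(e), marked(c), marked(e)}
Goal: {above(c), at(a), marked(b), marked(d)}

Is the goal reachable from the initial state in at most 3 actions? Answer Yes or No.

Yes

1. swap(d,b)  →  {above(a), above(b), above(d), at(a), at(b), at(c), at(e), marked(b), marked(c), marked(e)}
2. swap(c,d)  →  {above(a), above(b), above(c), above(d), at(a), at(b), at(c), at(e), marked(b), marked(c), marked(d), marked(e)}
optimal plan length = 2; 2 ≤ 3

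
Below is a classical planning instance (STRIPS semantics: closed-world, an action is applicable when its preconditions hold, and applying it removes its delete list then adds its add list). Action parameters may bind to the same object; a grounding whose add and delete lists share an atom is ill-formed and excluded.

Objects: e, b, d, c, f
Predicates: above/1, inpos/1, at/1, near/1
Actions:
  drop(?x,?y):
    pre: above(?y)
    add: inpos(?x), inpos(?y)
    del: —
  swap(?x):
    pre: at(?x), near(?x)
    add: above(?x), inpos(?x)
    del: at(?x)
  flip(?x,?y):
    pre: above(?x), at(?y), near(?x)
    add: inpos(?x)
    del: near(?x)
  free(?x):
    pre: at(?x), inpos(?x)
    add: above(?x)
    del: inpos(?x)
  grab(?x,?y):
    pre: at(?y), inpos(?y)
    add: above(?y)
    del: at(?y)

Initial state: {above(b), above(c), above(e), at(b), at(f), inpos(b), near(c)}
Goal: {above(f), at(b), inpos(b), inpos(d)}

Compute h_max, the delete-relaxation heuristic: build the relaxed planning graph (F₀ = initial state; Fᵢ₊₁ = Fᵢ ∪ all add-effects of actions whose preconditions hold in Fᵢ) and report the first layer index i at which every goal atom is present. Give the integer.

F0 = init (7 atoms)
F1 = F0 ∪ {inpos(c), inpos(d), inpos(e), inpos(f)}  (11 atoms)
F2 = F1 ∪ {above(f)}  (12 atoms)
goal ⊆ F2  ⇒  h_max = 2

2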